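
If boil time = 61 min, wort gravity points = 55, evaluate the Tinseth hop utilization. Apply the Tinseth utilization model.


U = 1.65·0.000125^(GP/1000) · (1 − e^(−0.04·t))/4.15
bigness = 1.65·0.000125^(55/1000) = 1.0065
boil_factor = (1 − e^(−0.04·61))/4.15 = 0.2200
U = 1.0065 · 0.2200

0.2214


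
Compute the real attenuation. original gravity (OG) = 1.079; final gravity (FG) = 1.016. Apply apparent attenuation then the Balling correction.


AA = (OG−FG)/(OG−1)·100;  RA = AA·0.8192
AA = (1.079 − 1.016)/(1.079 − 1)·100 = 79.7468
RA = 79.7468·0.8192

65.3286 %


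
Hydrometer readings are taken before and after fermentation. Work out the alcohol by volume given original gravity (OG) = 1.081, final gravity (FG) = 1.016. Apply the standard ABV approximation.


ABV = (OG − FG) · 131.25
ABV = (1.081 − 1.016) · 131.25

8.5312 % ABV


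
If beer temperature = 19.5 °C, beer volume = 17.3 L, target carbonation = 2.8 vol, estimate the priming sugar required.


residual = 14.695·(0.01821 + 0.09011·e^(−0.04·T));  sugar = (target − residual)·4.0·V
residual = 14.695·(0.01821 + 0.09011·e^(−0.04·19.5)) = 0.8746
sugar = (2.8 − 0.8746)·4.0·17.3

133.2376 g


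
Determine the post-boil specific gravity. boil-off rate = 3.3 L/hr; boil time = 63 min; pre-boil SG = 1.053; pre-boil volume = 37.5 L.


V_post = V_pre − rate·(t/60);  SG_post = 1 + (SG_pre−1)·V_pre/V_post
V_post = 37.5 − 3.3·(63/60) = 34.0350
SG_post = 1 + (1.053 − 1)·37.5/34.0350

1.0584


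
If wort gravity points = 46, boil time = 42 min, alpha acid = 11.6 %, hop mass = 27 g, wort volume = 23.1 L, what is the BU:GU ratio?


U = 1.65·0.000125^(GP/1000)·(1−e^(−0.04t))/4.15;  IBU = (α/100)·m·U·1000/V;  BU:GU = IBU/GP
U = 1.65·0.000125^(46/1000)·(1−e^(−0.04·42))/4.15 = 0.2140
IBU = (11.6/100)·27·0.2140·1000/23.1 = 29.0087
BU:GU = 29.0087/46

0.6306


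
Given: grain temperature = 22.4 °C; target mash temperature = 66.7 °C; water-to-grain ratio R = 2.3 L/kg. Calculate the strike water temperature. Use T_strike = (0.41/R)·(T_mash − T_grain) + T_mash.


T_strike = (0.41/2.3)·(66.7 − 22.4) + 66.7

74.5970 °C


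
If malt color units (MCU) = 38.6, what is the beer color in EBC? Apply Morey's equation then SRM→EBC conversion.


SRM = 1.4922·MCU^0.6859;  EBC = SRM·1.97
SRM = 1.4922·38.6^0.6859 = 18.2838
EBC = 18.2838·1.97

36.0192 EBC


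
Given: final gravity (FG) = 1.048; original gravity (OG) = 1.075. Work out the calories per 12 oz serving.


ABW = (OG−FG)·131.25·0.79/FG;  °P = 259 − 259/SG (for OG→OE and FG→AE);  RE = 0.1808·OE + 0.8192·AE;  Cal = (6.9·ABW + 4·(RE−0.1))·FG·3.55
ABW = (1.075 − 1.048)·131.25·0.79/1.048 = 2.6713
OE = 259 − 259/1.075 = 18.0698 °P
AE = 259 − 259/1.048 = 11.8626 °P
RE = 0.1808·18.0698 + 0.8192·11.8626 = 12.9849 °P
Cal = (6.9·2.6713 + 4·(12.9849−0.1))·1.048·3.55

260.3225 kcal


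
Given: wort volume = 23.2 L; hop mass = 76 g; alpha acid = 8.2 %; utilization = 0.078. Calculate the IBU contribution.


IBU = (α/100)·mass·U·1000 / V
IBU = (8.2/100)·76·0.078·1000 / 23.2

20.9524 IBU


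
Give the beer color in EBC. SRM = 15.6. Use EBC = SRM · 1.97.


EBC = 15.6 · 1.97

30.7320 EBC


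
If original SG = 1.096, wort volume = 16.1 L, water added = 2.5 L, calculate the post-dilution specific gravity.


SG_new = 1 + (SG_old − 1)·V_old/(V_old + V_water)
pts = (1.096 − 1)·1000·16.1/(16.1 + 2.5) = 83.0968
SG_new = 1 + 83.0968/1000

1.0831


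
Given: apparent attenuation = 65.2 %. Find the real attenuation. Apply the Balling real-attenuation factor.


RA = AA · 0.8192
RA = 65.2 · 0.8192

53.4118 %


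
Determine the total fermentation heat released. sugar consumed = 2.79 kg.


Q = m_sugar · 590 kJ/kg
Q = 2.79 · 590

1646.1000 kJ


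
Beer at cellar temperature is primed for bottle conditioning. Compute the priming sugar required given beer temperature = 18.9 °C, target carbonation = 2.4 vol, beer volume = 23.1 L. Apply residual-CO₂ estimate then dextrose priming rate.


residual = 14.695·(0.01821 + 0.09011·e^(−0.04·T));  sugar = (target − residual)·4.0·V
residual = 14.695·(0.01821 + 0.09011·e^(−0.04·18.9)) = 0.8893
sugar = (2.4 − 0.8893)·4.0·23.1

139.5844 g


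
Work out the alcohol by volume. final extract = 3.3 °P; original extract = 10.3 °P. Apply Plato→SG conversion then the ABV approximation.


SG = 259/(259 − P);  ABV = (OG − FG)·131.25
OG = 259/(259 − 10.3) = 1.0414
FG = 259/(259 − 3.3) = 1.0129
ABV = (1.0414 − 1.0129)·131.25

3.7419 % ABV


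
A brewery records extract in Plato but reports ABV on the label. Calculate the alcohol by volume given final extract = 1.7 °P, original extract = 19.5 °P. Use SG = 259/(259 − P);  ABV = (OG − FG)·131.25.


OG = 259/(259 − 19.5) = 1.0814
FG = 259/(259 − 1.7) = 1.0066
ABV = (1.0814 − 1.0066)·131.25

9.8191 % ABV


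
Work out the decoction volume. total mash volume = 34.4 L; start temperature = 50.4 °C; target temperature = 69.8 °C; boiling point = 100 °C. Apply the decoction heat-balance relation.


V_dec = V_total·(T_target − T_start)/(T_boil − T_start)
V_dec = 34.4·(69.8 − 50.4)/(100 − 50.4)

13.4548 L


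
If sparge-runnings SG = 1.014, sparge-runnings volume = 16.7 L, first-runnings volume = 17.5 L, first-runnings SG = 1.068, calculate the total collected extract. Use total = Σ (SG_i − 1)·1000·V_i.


first = (1.068 − 1)·1000·17.5 = 1190.0000
sparge = (1.014 − 1)·1000·16.7 = 233.8000
total = 1190.0000 + 233.8000

1423.8000 gravity·L


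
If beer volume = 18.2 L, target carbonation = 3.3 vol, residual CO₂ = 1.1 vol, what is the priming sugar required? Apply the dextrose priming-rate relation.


sugar = (target − residual)·4.0·V
sugar = (3.3 − 1.1)·4.0·18.2

160.1600 g


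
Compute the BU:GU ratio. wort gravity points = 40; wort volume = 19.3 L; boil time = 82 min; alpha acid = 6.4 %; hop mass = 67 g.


U = 1.65·0.000125^(GP/1000)·(1−e^(−0.04t))/4.15;  IBU = (α/100)·m·U·1000/V;  BU:GU = IBU/GP
U = 1.65·0.000125^(40/1000)·(1−e^(−0.04·82))/4.15 = 0.2671
IBU = (6.4/100)·67·0.2671·1000/19.3 = 59.3407
BU:GU = 59.3407/40

1.4835


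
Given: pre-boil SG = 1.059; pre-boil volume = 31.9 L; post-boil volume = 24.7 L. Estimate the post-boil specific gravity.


SG_post = 1 + (SG_pre − 1)·V_pre/V_post
pts_pre = (1.059 − 1)·1000 = 59.0000
pts_post = 59.0000·31.9/24.7 = 76.1984
SG_post = 1 + 76.1984/1000

1.0762


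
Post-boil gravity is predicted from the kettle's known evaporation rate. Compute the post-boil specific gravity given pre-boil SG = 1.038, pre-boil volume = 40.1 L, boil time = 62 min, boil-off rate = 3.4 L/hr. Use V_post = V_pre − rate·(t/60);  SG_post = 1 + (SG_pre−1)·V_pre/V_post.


V_post = 40.1 − 3.4·(62/60) = 36.5867
SG_post = 1 + (1.038 − 1)·40.1/36.5867

1.0416


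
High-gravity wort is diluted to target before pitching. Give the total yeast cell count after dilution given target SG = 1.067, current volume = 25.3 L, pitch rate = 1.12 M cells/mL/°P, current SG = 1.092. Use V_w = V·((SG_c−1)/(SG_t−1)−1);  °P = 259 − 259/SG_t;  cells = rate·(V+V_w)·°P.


V_w = 25.3·((1.092−1)/(1.067−1)−1) = 9.4403
V_final = 25.3 + 9.4403 = 34.7403
°P = 259 − 259/1.067 = 16.2634
cells = 1.12·34.7403·16.2634

632.7931 billion cells


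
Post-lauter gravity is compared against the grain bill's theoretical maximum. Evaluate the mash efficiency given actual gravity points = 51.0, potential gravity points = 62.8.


efficiency = actual / potential × 100
efficiency = 51.0 / 62.8 × 100

81.2102 %


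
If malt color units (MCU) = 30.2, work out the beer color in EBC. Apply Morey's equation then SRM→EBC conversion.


SRM = 1.4922·MCU^0.6859;  EBC = SRM·1.97
SRM = 1.4922·30.2^0.6859 = 15.4513
EBC = 15.4513·1.97

30.4390 EBC


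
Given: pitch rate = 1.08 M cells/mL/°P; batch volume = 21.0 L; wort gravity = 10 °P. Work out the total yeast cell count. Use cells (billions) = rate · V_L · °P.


cells = 1.08 · 21.0 · 10

226.8000 billion cells


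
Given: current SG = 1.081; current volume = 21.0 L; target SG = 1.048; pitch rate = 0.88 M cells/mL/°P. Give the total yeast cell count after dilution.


V_w = V·((SG_c−1)/(SG_t−1)−1);  °P = 259 − 259/SG_t;  cells = rate·(V+V_w)·°P
V_w = 21.0·((1.081−1)/(1.048−1)−1) = 14.4375
V_final = 21.0 + 14.4375 = 35.4375
°P = 259 − 259/1.048 = 11.8626
cells = 0.88·35.4375·11.8626

369.9350 billion cells


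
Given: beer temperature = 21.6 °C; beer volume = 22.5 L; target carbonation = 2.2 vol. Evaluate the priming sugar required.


residual = 14.695·(0.01821 + 0.09011·e^(−0.04·T));  sugar = (target − residual)·4.0·V
residual = 14.695·(0.01821 + 0.09011·e^(−0.04·21.6)) = 0.8257
sugar = (2.2 − 0.8257)·4.0·22.5

123.6874 g


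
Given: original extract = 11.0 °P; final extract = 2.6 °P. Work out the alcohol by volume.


SG = 259/(259 − P);  ABV = (OG − FG)·131.25
OG = 259/(259 − 11.0) = 1.0444
FG = 259/(259 − 2.6) = 1.0101
ABV = (1.0444 − 1.0101)·131.25

4.4906 % ABV


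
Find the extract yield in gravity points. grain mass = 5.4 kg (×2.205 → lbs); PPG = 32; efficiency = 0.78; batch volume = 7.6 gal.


points = lbs × PPG × eff / vol
lbs = 5.4 × 2.205 = 11.9070
points = 11.9070 × 32 × 0.78 / 7.6

39.1051 points


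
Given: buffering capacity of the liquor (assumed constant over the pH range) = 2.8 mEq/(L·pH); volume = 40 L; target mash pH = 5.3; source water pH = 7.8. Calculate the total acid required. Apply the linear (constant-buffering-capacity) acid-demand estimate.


acid = buffering capacity · (pH_source − pH_target) · V
acid = 2.8 · (7.8 − 5.3) · 40

280.0000 mEq


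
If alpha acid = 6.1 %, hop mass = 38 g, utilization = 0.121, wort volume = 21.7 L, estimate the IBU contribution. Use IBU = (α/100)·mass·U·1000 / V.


IBU = (6.1/100)·38·0.121·1000 / 21.7

12.9253 IBU


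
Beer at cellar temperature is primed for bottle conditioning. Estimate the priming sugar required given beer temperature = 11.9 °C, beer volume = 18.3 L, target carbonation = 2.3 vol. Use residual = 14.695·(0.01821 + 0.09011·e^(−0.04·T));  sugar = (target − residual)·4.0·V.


residual = 14.695·(0.01821 + 0.09011·e^(−0.04·11.9)) = 1.0903
sugar = (2.3 − 1.0903)·4.0·18.3

88.5535 g


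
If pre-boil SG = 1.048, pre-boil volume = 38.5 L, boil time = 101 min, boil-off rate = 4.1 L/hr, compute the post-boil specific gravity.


V_post = V_pre − rate·(t/60);  SG_post = 1 + (SG_pre−1)·V_pre/V_post
V_post = 38.5 − 4.1·(101/60) = 31.5983
SG_post = 1 + (1.048 − 1)·38.5/31.5983

1.0585


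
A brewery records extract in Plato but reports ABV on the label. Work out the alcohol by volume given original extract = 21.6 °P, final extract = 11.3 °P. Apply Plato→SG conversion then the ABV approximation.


SG = 259/(259 − P);  ABV = (OG − FG)·131.25
OG = 259/(259 − 21.6) = 1.0910
FG = 259/(259 − 11.3) = 1.0456
ABV = (1.0910 − 1.0456)·131.25

5.9543 % ABV


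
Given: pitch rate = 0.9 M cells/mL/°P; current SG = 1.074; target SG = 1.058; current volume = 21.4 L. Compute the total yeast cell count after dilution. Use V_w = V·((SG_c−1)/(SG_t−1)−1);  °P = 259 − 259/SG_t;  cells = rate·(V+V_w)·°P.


V_w = 21.4·((1.074−1)/(1.058−1)−1) = 5.9034
V_final = 21.4 + 5.9034 = 27.3034
°P = 259 − 259/1.058 = 14.1985
cells = 0.9·27.3034·14.1985

348.9009 billion cells


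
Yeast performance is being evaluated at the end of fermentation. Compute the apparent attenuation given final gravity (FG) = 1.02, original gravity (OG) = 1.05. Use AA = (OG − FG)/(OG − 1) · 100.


AA = (1.05 − 1.02)/(1.05 − 1) · 100

60.0000 %


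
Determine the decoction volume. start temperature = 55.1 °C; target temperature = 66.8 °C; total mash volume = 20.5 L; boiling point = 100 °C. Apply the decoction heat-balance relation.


V_dec = V_total·(T_target − T_start)/(T_boil − T_start)
V_dec = 20.5·(66.8 − 55.1)/(100 − 55.1)

5.3419 L


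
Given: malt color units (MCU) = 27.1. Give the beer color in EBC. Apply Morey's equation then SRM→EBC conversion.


SRM = 1.4922·MCU^0.6859;  EBC = SRM·1.97
SRM = 1.4922·27.1^0.6859 = 14.3450
EBC = 14.3450·1.97

28.2597 EBC


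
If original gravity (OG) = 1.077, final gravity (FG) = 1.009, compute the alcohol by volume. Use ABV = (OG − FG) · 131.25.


ABV = (1.077 − 1.009) · 131.25

8.9250 % ABV


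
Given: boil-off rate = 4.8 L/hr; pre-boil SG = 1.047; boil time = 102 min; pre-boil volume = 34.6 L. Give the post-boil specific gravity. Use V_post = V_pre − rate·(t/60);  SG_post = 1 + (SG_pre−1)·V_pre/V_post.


V_post = 34.6 − 4.8·(102/60) = 26.4400
SG_post = 1 + (1.047 − 1)·34.6/26.4400

1.0615


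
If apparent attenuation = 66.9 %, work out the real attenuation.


RA = AA · 0.8192
RA = 66.9 · 0.8192

54.8045 %


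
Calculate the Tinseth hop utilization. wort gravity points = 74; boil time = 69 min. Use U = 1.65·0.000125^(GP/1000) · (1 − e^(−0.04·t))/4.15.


bigness = 1.65·0.000125^(74/1000) = 0.8485
boil_factor = (1 − e^(−0.04·69))/4.15 = 0.2257
U = 0.8485 · 0.2257

0.1915


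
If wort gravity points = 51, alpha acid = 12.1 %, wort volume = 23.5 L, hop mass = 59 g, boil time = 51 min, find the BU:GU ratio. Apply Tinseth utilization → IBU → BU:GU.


U = 1.65·0.000125^(GP/1000)·(1−e^(−0.04t))/4.15;  IBU = (α/100)·m·U·1000/V;  BU:GU = IBU/GP
U = 1.65·0.000125^(51/1000)·(1−e^(−0.04·51))/4.15 = 0.2187
IBU = (12.1/100)·59·0.2187·1000/23.5 = 66.4435
BU:GU = 66.4435/51

1.3028


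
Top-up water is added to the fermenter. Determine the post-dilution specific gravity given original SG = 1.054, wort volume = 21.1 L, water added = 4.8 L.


SG_new = 1 + (SG_old − 1)·V_old/(V_old + V_water)
pts = (1.054 − 1)·1000·21.1/(21.1 + 4.8) = 43.9923
SG_new = 1 + 43.9923/1000

1.0440


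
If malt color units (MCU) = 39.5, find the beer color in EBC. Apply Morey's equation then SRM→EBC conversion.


SRM = 1.4922·MCU^0.6859;  EBC = SRM·1.97
SRM = 1.4922·39.5^0.6859 = 18.5752
EBC = 18.5752·1.97

36.5931 EBC


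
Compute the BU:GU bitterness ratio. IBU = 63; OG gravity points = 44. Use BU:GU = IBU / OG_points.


BU:GU = 63 / 44

1.4318


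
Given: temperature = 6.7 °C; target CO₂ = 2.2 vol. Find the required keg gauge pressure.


psi = vols/(0.01821 + 0.09011·e^(−0.04·T)) − 14.695
psi = 2.2/(0.01821 + 0.09011·e^(−0.04·6.7)) − 14.695

10.5529 psi


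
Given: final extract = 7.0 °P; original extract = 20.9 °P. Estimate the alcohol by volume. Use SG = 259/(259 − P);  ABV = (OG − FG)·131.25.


OG = 259/(259 − 20.9) = 1.0878
FG = 259/(259 − 7.0) = 1.0278
ABV = (1.0878 − 1.0278)·131.25

7.8751 % ABV


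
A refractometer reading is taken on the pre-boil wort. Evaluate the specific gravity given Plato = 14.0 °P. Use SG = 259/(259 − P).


SG = 259/(259 − 14.0)

1.0571


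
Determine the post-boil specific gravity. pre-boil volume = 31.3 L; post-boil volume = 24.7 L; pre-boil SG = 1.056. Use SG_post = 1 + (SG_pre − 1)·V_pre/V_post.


pts_pre = (1.056 − 1)·1000 = 56.0000
pts_post = 56.0000·31.3/24.7 = 70.9636
SG_post = 1 + 70.9636/1000

1.0710


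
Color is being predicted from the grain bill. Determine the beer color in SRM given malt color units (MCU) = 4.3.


SRM = 1.4922 · MCU^0.6859
SRM = 1.4922 · 4.3^0.6859

4.0581 SRM


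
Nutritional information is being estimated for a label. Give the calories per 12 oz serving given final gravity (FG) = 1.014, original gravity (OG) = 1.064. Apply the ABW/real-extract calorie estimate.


ABW = (OG−FG)·131.25·0.79/FG;  °P = 259 − 259/SG (for OG→OE and FG→AE);  RE = 0.1808·OE + 0.8192·AE;  Cal = (6.9·ABW + 4·(RE−0.1))·FG·3.55
ABW = (1.064 − 1.014)·131.25·0.79/1.014 = 5.1128
OE = 259 − 259/1.064 = 15.5789 °P
AE = 259 − 259/1.014 = 3.5759 °P
RE = 0.1808·15.5789 + 0.8192·3.5759 = 5.7461 °P
Cal = (6.9·5.1128 + 4·(5.7461−0.1))·1.014·3.55

208.2881 kcal


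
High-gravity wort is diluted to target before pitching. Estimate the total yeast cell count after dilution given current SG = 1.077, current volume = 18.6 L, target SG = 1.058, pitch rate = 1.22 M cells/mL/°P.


V_w = V·((SG_c−1)/(SG_t−1)−1);  °P = 259 − 259/SG_t;  cells = rate·(V+V_w)·°P
V_w = 18.6·((1.077−1)/(1.058−1)−1) = 6.0931
V_final = 18.6 + 6.0931 = 24.6931
°P = 259 − 259/1.058 = 14.1985
cells = 1.22·24.6931·14.1985

427.7378 billion cells


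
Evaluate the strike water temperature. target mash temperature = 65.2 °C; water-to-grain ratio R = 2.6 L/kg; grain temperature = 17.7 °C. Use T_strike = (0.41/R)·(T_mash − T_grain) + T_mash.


T_strike = (0.41/2.6)·(65.2 − 17.7) + 65.2

72.6904 °C


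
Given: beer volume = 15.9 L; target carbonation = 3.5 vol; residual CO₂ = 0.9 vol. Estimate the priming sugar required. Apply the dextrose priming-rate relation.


sugar = (target − residual)·4.0·V
sugar = (3.5 − 0.9)·4.0·15.9

165.3600 g


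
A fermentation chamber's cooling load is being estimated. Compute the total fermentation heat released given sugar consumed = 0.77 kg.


Q = m_sugar · 590 kJ/kg
Q = 0.77 · 590

454.3000 kJ


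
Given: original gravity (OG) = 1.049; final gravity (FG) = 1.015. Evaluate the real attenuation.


AA = (OG−FG)/(OG−1)·100;  RA = AA·0.8192
AA = (1.049 − 1.015)/(1.049 − 1)·100 = 69.3878
RA = 69.3878·0.8192

56.8424 %


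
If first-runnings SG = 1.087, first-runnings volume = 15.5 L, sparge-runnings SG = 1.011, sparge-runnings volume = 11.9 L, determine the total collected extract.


total = Σ (SG_i − 1)·1000·V_i
first = (1.087 − 1)·1000·15.5 = 1348.5000
sparge = (1.011 − 1)·1000·11.9 = 130.9000
total = 1348.5000 + 130.9000

1479.4000 gravity·L


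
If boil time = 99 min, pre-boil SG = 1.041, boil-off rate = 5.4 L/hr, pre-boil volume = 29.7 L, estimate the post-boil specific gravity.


V_post = V_pre − rate·(t/60);  SG_post = 1 + (SG_pre−1)·V_pre/V_post
V_post = 29.7 − 5.4·(99/60) = 20.7900
SG_post = 1 + (1.041 − 1)·29.7/20.7900

1.0586


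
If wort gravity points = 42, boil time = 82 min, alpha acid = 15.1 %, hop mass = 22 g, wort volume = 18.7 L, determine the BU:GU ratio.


U = 1.65·0.000125^(GP/1000)·(1−e^(−0.04t))/4.15;  IBU = (α/100)·m·U·1000/V;  BU:GU = IBU/GP
U = 1.65·0.000125^(42/1000)·(1−e^(−0.04·82))/4.15 = 0.2623
IBU = (15.1/100)·22·0.2623·1000/18.7 = 46.6023
BU:GU = 46.6023/42

1.1096


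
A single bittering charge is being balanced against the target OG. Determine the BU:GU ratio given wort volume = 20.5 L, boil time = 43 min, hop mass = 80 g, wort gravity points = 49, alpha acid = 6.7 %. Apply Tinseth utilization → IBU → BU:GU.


U = 1.65·0.000125^(GP/1000)·(1−e^(−0.04t))/4.15;  IBU = (α/100)·m·U·1000/V;  BU:GU = IBU/GP
U = 1.65·0.000125^(49/1000)·(1−e^(−0.04·43))/4.15 = 0.2101
IBU = (6.7/100)·80·0.2101·1000/20.5 = 54.9419
BU:GU = 54.9419/49

1.1213


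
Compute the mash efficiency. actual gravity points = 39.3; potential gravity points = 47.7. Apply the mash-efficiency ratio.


efficiency = actual / potential × 100
efficiency = 39.3 / 47.7 × 100

82.3899 %


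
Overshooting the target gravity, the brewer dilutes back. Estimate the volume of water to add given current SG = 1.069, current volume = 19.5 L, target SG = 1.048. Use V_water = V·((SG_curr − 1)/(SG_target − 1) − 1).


V_water = 19.5·((1.069 − 1)/(1.048 − 1) − 1)

8.5312 L


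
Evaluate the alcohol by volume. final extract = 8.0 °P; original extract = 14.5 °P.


SG = 259/(259 − P);  ABV = (OG − FG)·131.25
OG = 259/(259 − 14.5) = 1.0593
FG = 259/(259 − 8.0) = 1.0319
ABV = (1.0593 − 1.0319)·131.25

3.6005 % ABV


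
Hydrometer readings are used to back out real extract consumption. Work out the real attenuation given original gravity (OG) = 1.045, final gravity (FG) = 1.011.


AA = (OG−FG)/(OG−1)·100;  RA = AA·0.8192
AA = (1.045 − 1.011)/(1.045 − 1)·100 = 75.5556
RA = 75.5556·0.8192

61.8951 %


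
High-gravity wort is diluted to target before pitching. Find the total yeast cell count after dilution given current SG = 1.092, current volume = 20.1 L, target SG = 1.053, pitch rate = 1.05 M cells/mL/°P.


V_w = V·((SG_c−1)/(SG_t−1)−1);  °P = 259 − 259/SG_t;  cells = rate·(V+V_w)·°P
V_w = 20.1·((1.092−1)/(1.053−1)−1) = 14.7906
V_final = 20.1 + 14.7906 = 34.8906
°P = 259 − 259/1.053 = 13.0361
cells = 1.05·34.8906·13.0361

477.5783 billion cells


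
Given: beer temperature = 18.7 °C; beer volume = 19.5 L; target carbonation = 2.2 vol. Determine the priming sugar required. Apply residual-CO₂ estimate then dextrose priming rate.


residual = 14.695·(0.01821 + 0.09011·e^(−0.04·T));  sugar = (target − residual)·4.0·V
residual = 14.695·(0.01821 + 0.09011·e^(−0.04·18.7)) = 0.8943
sugar = (2.2 − 0.8943)·4.0·19.5

101.8415 g


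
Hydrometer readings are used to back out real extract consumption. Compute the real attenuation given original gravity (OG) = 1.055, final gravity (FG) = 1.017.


AA = (OG−FG)/(OG−1)·100;  RA = AA·0.8192
AA = (1.055 − 1.017)/(1.055 − 1)·100 = 69.0909
RA = 69.0909·0.8192

56.5993 %


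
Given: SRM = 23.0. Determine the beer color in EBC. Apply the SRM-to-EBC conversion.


EBC = SRM · 1.97
EBC = 23.0 · 1.97

45.3100 EBC


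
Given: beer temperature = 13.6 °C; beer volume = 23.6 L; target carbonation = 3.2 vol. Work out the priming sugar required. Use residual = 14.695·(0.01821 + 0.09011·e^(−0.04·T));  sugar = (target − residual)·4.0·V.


residual = 14.695·(0.01821 + 0.09011·e^(−0.04·13.6)) = 1.0362
sugar = (3.2 − 1.0362)·4.0·23.6

204.2654 g


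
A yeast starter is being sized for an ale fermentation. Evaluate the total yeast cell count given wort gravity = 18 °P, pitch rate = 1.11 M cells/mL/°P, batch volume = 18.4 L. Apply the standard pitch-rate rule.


cells (billions) = rate · V_L · °P
cells = 1.11 · 18.4 · 18

367.6320 billion cells


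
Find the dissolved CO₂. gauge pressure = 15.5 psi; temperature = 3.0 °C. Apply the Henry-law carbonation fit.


vols = (P + 14.695)·(0.01821 + 0.09011·e^(−0.04·T))
vols = (15.5 + 14.695)·(0.01821 + 0.09011·e^(−0.04·3.0))

2.9630 volumes


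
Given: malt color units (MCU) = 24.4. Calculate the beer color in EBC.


SRM = 1.4922·MCU^0.6859;  EBC = SRM·1.97
SRM = 1.4922·24.4^0.6859 = 13.3487
EBC = 13.3487·1.97

26.2969 EBC


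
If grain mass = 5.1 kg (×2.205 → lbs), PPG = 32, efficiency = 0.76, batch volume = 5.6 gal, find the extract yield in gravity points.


points = lbs × PPG × eff / vol
lbs = 5.1 × 2.205 = 11.2455
points = 11.2455 × 32 × 0.76 / 5.6

48.8376 points


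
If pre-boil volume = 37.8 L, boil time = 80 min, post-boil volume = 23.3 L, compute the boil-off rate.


rate = (V_pre − V_post) / (t_min/60)
rate = (37.8 − 23.3) / (80/60)

10.8750 L/hr


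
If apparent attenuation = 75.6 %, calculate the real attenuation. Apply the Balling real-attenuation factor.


RA = AA · 0.8192
RA = 75.6 · 0.8192

61.9315 %


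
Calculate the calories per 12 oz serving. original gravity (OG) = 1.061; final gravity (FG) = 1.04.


ABW = (OG−FG)·131.25·0.79/FG;  °P = 259 − 259/SG (for OG→OE and FG→AE);  RE = 0.1808·OE + 0.8192·AE;  Cal = (6.9·ABW + 4·(RE−0.1))·FG·3.55
ABW = (1.061 − 1.04)·131.25·0.79/1.04 = 2.0937
OE = 259 − 259/1.061 = 14.8907 °P
AE = 259 − 259/1.04 = 9.9615 °P
RE = 0.1808·14.8907 + 0.8192·9.9615 = 10.8527 °P
Cal = (6.9·2.0937 + 4·(10.8527−0.1))·1.04·3.55

212.1326 kcal


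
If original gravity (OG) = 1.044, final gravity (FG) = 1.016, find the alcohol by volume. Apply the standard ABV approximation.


ABV = (OG − FG) · 131.25
ABV = (1.044 − 1.016) · 131.25

3.6750 % ABV


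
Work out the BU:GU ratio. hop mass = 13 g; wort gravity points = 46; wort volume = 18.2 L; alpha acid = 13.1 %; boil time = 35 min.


U = 1.65·0.000125^(GP/1000)·(1−e^(−0.04t))/4.15;  IBU = (α/100)·m·U·1000/V;  BU:GU = IBU/GP
U = 1.65·0.000125^(46/1000)·(1−e^(−0.04·35))/4.15 = 0.1981
IBU = (13.1/100)·13·0.1981·1000/18.2 = 18.5381
BU:GU = 18.5381/46

0.4030


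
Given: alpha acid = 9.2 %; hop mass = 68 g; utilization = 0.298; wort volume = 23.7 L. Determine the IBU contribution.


IBU = (α/100)·mass·U·1000 / V
IBU = (9.2/100)·68·0.298·1000 / 23.7

78.6619 IBU


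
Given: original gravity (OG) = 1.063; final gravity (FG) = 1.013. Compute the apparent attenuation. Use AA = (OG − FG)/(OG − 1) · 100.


AA = (1.063 − 1.013)/(1.063 − 1) · 100

79.3651 %


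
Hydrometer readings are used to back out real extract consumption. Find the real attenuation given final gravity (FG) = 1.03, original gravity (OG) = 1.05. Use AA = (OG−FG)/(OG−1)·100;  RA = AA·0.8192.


AA = (1.05 − 1.03)/(1.05 − 1)·100 = 40.0000
RA = 40.0000·0.8192

32.7680 %


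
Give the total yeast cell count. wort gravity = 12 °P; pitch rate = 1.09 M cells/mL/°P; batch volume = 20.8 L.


cells (billions) = rate · V_L · °P
cells = 1.09 · 20.8 · 12

272.0640 billion cells


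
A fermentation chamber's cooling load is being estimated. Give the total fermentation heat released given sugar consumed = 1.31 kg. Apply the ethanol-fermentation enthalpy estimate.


Q = m_sugar · 590 kJ/kg
Q = 1.31 · 590

772.9000 kJ


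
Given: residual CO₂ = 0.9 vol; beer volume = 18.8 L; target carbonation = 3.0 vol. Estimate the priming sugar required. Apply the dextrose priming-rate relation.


sugar = (target − residual)·4.0·V
sugar = (3.0 − 0.9)·4.0·18.8

157.9200 g


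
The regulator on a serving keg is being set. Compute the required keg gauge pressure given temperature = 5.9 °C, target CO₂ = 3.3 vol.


psi = vols/(0.01821 + 0.09011·e^(−0.04·T)) − 14.695
psi = 3.3/(0.01821 + 0.09011·e^(−0.04·5.9)) − 14.695

22.2272 psi


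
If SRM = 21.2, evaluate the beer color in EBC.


EBC = SRM · 1.97
EBC = 21.2 · 1.97

41.7640 EBC


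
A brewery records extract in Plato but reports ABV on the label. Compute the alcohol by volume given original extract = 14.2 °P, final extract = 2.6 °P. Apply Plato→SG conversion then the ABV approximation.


SG = 259/(259 − P);  ABV = (OG − FG)·131.25
OG = 259/(259 − 14.2) = 1.0580
FG = 259/(259 − 2.6) = 1.0101
ABV = (1.0580 − 1.0101)·131.25

6.2824 % ABV


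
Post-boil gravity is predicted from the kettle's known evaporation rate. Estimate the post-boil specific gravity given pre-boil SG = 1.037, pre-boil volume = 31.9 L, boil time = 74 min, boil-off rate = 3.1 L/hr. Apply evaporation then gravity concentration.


V_post = V_pre − rate·(t/60);  SG_post = 1 + (SG_pre−1)·V_pre/V_post
V_post = 31.9 − 3.1·(74/60) = 28.0767
SG_post = 1 + (1.037 − 1)·31.9/28.0767

1.0420


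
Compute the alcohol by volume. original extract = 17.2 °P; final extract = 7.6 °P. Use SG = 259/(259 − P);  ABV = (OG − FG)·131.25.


OG = 259/(259 − 17.2) = 1.0711
FG = 259/(259 − 7.6) = 1.0302
ABV = (1.0711 − 1.0302)·131.25

5.3684 % ABV


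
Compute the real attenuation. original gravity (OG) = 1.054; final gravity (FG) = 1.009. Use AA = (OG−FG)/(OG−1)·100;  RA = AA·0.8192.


AA = (1.054 − 1.009)/(1.054 − 1)·100 = 83.3333
RA = 83.3333·0.8192

68.2667 %


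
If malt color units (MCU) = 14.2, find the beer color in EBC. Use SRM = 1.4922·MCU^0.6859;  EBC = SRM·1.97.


SRM = 1.4922·14.2^0.6859 = 9.2083
EBC = 9.2083·1.97

18.1404 EBC


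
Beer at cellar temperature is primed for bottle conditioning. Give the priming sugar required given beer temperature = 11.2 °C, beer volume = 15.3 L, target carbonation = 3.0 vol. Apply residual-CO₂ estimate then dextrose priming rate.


residual = 14.695·(0.01821 + 0.09011·e^(−0.04·T));  sugar = (target − residual)·4.0·V
residual = 14.695·(0.01821 + 0.09011·e^(−0.04·11.2)) = 1.1136
sugar = (3.0 − 1.1136)·4.0·15.3

115.4469 g


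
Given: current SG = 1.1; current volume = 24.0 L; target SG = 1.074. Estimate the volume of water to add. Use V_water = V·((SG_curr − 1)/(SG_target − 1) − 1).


V_water = 24.0·((1.1 − 1)/(1.074 − 1) − 1)

8.4324 L


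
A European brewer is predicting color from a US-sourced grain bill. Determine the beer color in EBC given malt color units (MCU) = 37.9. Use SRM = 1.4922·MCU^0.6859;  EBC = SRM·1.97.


SRM = 1.4922·37.9^0.6859 = 18.0558
EBC = 18.0558·1.97

35.5698 EBC


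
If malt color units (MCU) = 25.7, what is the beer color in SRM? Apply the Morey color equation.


SRM = 1.4922 · MCU^0.6859
SRM = 1.4922 · 25.7^0.6859

13.8325 SRM


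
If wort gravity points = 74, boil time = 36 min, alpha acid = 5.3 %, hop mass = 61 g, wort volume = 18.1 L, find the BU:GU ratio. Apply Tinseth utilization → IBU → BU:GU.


U = 1.65·0.000125^(GP/1000)·(1−e^(−0.04t))/4.15;  IBU = (α/100)·m·U·1000/V;  BU:GU = IBU/GP
U = 1.65·0.000125^(74/1000)·(1−e^(−0.04·36))/4.15 = 0.1560
IBU = (5.3/100)·61·0.1560·1000/18.1 = 27.8676
BU:GU = 27.8676/74

0.3766


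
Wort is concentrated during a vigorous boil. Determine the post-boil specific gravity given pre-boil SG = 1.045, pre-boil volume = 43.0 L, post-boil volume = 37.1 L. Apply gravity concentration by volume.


SG_post = 1 + (SG_pre − 1)·V_pre/V_post
pts_pre = (1.045 − 1)·1000 = 45.0000
pts_post = 45.0000·43.0/37.1 = 52.1563
SG_post = 1 + 52.1563/1000

1.0522


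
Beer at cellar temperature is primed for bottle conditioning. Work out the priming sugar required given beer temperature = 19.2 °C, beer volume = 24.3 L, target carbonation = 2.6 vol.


residual = 14.695·(0.01821 + 0.09011·e^(−0.04·T));  sugar = (target − residual)·4.0·V
residual = 14.695·(0.01821 + 0.09011·e^(−0.04·19.2)) = 0.8819
sugar = (2.6 − 0.8819)·4.0·24.3

166.9964 g


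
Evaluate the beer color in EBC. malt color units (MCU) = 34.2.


SRM = 1.4922·MCU^0.6859;  EBC = SRM·1.97
SRM = 1.4922·34.2^0.6859 = 16.8273
EBC = 16.8273·1.97

33.1499 EBC


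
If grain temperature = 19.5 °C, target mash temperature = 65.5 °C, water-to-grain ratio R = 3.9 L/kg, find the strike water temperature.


T_strike = (0.41/R)·(T_mash − T_grain) + T_mash
T_strike = (0.41/3.9)·(65.5 − 19.5) + 65.5

70.3359 °C


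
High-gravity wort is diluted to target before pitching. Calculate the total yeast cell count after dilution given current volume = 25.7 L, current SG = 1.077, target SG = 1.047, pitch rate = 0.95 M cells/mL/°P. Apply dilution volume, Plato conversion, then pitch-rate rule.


V_w = V·((SG_c−1)/(SG_t−1)−1);  °P = 259 − 259/SG_t;  cells = rate·(V+V_w)·°P
V_w = 25.7·((1.077−1)/(1.047−1)−1) = 16.4043
V_final = 25.7 + 16.4043 = 42.1043
°P = 259 − 259/1.047 = 11.6266
cells = 0.95·42.1043·11.6266

465.0510 billion cells


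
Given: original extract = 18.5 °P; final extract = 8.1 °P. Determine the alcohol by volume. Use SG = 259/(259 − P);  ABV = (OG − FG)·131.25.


OG = 259/(259 − 18.5) = 1.0769
FG = 259/(259 − 8.1) = 1.0323
ABV = (1.0769 − 1.0323)·131.25

5.8589 % ABV


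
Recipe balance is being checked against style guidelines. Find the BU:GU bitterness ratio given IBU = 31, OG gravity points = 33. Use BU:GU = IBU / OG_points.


BU:GU = 31 / 33

0.9394


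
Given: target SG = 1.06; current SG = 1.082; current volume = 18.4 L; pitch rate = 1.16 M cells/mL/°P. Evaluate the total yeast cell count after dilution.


V_w = V·((SG_c−1)/(SG_t−1)−1);  °P = 259 − 259/SG_t;  cells = rate·(V+V_w)·°P
V_w = 18.4·((1.082−1)/(1.06−1)−1) = 6.7467
V_final = 18.4 + 6.7467 = 25.1467
°P = 259 − 259/1.06 = 14.6604
cells = 1.16·25.1467·14.6604

427.6452 billion cells


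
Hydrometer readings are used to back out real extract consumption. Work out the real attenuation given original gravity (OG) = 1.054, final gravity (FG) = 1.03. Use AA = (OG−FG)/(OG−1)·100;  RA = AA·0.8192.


AA = (1.054 − 1.03)/(1.054 − 1)·100 = 44.4444
RA = 44.4444·0.8192

36.4089 %


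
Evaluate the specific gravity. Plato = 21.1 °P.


SG = 259/(259 − P)
SG = 259/(259 − 21.1)

1.0887


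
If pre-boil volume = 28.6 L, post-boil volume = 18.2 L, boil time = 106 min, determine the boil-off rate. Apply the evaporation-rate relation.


rate = (V_pre − V_post) / (t_min/60)
rate = (28.6 − 18.2) / (106/60)

5.8868 L/hr


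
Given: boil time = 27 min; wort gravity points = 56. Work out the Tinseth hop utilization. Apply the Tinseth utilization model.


U = 1.65·0.000125^(GP/1000) · (1 − e^(−0.04·t))/4.15
bigness = 1.65·0.000125^(56/1000) = 0.9975
boil_factor = (1 − e^(−0.04·27))/4.15 = 0.1591
U = 0.9975 · 0.1591

0.1587


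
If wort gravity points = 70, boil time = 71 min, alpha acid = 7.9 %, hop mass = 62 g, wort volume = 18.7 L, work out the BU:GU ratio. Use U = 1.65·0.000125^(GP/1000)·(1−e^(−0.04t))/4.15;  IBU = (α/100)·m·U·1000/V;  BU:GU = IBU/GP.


U = 1.65·0.000125^(70/1000)·(1−e^(−0.04·71))/4.15 = 0.1996
IBU = (7.9/100)·62·0.1996·1000/18.7 = 52.2699
BU:GU = 52.2699/70

0.7467


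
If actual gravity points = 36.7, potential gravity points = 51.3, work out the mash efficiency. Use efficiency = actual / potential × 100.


efficiency = 36.7 / 51.3 × 100

71.5400 %


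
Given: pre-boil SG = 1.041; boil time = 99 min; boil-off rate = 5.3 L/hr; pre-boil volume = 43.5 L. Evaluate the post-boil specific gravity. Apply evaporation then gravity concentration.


V_post = V_pre − rate·(t/60);  SG_post = 1 + (SG_pre−1)·V_pre/V_post
V_post = 43.5 − 5.3·(99/60) = 34.7550
SG_post = 1 + (1.041 − 1)·43.5/34.7550

1.0513


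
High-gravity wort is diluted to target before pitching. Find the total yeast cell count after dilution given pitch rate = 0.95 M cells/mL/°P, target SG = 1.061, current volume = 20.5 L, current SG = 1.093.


V_w = V·((SG_c−1)/(SG_t−1)−1);  °P = 259 − 259/SG_t;  cells = rate·(V+V_w)·°P
V_w = 20.5·((1.093−1)/(1.061−1)−1) = 10.7541
V_final = 20.5 + 10.7541 = 31.2541
°P = 259 − 259/1.061 = 14.8907
cells = 0.95·31.2541·14.8907

442.1247 billion cells


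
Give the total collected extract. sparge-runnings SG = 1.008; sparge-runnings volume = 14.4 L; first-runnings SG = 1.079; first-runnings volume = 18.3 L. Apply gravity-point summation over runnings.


total = Σ (SG_i − 1)·1000·V_i
first = (1.079 − 1)·1000·18.3 = 1445.7000
sparge = (1.008 − 1)·1000·14.4 = 115.2000
total = 1445.7000 + 115.2000

1560.9000 gravity·L


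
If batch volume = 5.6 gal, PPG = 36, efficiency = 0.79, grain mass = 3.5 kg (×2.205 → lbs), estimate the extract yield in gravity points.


points = lbs × PPG × eff / vol
lbs = 3.5 × 2.205 = 7.7175
points = 7.7175 × 36 × 0.79 / 5.6

39.1939 points


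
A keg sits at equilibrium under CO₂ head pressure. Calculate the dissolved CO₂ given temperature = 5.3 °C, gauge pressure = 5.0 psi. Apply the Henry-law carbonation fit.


vols = (P + 14.695)·(0.01821 + 0.09011·e^(−0.04·T))
vols = (5.0 + 14.695)·(0.01821 + 0.09011·e^(−0.04·5.3))

1.7943 volumes


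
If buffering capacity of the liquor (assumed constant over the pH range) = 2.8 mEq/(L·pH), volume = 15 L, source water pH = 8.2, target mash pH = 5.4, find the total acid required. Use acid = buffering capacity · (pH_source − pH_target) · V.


acid = 2.8 · (8.2 − 5.4) · 15

117.6000 mEq


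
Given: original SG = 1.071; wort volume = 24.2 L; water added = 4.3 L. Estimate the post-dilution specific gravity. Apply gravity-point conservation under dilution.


SG_new = 1 + (SG_old − 1)·V_old/(V_old + V_water)
pts = (1.071 − 1)·1000·24.2/(24.2 + 4.3) = 60.2877
SG_new = 1 + 60.2877/1000

1.0603


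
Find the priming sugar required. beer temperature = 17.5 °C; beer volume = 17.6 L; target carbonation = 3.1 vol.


residual = 14.695·(0.01821 + 0.09011·e^(−0.04·T));  sugar = (target − residual)·4.0·V
residual = 14.695·(0.01821 + 0.09011·e^(−0.04·17.5)) = 0.9252
sugar = (3.1 − 0.9252)·4.0·17.6

153.1089 g


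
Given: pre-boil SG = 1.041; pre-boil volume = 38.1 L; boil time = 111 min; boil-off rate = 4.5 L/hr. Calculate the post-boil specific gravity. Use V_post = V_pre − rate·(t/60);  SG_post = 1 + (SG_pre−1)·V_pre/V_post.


V_post = 38.1 − 4.5·(111/60) = 29.7750
SG_post = 1 + (1.041 − 1)·38.1/29.7750

1.0525


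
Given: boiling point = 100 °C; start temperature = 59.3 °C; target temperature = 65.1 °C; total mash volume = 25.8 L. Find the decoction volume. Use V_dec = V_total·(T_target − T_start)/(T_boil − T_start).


V_dec = 25.8·(65.1 − 59.3)/(100 − 59.3)

3.6767 L


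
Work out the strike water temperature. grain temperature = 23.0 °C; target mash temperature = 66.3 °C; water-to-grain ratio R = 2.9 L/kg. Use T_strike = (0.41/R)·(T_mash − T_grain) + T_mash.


T_strike = (0.41/2.9)·(66.3 − 23.0) + 66.3

72.4217 °C


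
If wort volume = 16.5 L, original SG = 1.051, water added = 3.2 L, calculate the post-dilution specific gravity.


SG_new = 1 + (SG_old − 1)·V_old/(V_old + V_water)
pts = (1.051 − 1)·1000·16.5/(16.5 + 3.2) = 42.7157
SG_new = 1 + 42.7157/1000

1.0427


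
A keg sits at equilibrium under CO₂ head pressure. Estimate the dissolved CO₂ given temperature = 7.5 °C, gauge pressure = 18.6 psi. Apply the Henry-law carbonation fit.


vols = (P + 14.695)·(0.01821 + 0.09011·e^(−0.04·T))
vols = (18.6 + 14.695)·(0.01821 + 0.09011·e^(−0.04·7.5))

2.8289 volumes


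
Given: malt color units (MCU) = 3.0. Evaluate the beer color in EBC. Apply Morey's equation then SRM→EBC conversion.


SRM = 1.4922·MCU^0.6859;  EBC = SRM·1.97
SRM = 1.4922·3.0^0.6859 = 3.1702
EBC = 3.1702·1.97

6.2453 EBC


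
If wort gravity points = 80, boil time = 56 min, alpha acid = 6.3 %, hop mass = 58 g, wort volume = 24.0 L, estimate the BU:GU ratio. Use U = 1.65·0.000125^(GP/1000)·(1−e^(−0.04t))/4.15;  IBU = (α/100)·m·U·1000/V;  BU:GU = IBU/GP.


U = 1.65·0.000125^(80/1000)·(1−e^(−0.04·56))/4.15 = 0.1731
IBU = (6.3/100)·58·0.1731·1000/24.0 = 26.3549
BU:GU = 26.3549/80

0.3294


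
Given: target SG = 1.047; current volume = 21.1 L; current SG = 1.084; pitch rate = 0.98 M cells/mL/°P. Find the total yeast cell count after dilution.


V_w = V·((SG_c−1)/(SG_t−1)−1);  °P = 259 − 259/SG_t;  cells = rate·(V+V_w)·°P
V_w = 21.1·((1.084−1)/(1.047−1)−1) = 16.6106
V_final = 21.1 + 16.6106 = 37.7106
°P = 259 − 259/1.047 = 11.6266
cells = 0.98·37.7106·11.6266

429.6758 billion cells


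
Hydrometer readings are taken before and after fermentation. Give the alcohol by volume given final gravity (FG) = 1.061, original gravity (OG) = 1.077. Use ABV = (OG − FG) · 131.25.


ABV = (1.077 − 1.061) · 131.25

2.1000 % ABV


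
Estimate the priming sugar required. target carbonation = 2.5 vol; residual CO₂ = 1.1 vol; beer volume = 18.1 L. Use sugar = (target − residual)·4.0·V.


sugar = (2.5 − 1.1)·4.0·18.1

101.3600 g


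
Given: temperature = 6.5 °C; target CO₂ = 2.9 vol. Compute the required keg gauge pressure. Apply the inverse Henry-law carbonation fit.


psi = vols/(0.01821 + 0.09011·e^(−0.04·T)) − 14.695
psi = 2.9/(0.01821 + 0.09011·e^(−0.04·6.5)) − 14.695

18.3762 psi


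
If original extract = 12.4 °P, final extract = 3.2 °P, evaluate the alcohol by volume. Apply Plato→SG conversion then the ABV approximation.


SG = 259/(259 − P);  ABV = (OG − FG)·131.25
OG = 259/(259 − 12.4) = 1.0503
FG = 259/(259 − 3.2) = 1.0125
ABV = (1.0503 − 1.0125)·131.25

4.9578 % ABV
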